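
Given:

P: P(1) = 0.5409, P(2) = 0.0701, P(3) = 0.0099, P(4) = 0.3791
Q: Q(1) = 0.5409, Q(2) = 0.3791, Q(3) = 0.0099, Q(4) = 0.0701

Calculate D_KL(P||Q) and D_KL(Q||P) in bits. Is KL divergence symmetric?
D_KL(P||Q) = 0.7524 bits, D_KL(Q||P) = 0.7524 bits. The two values coincide for this particular pair, but no — KL divergence is not symmetric in general.

D_KL(P||Q) = Σ P(x) log₂(P(x)/Q(x))

Computing term by term:
  P(1)·log₂(P(1)/Q(1)) = 0.5409·log₂(0.5409/0.5409) = 0.00000
  P(2)·log₂(P(2)/Q(2)) = 0.0701·log₂(0.0701/0.3791) = -0.17070
  P(3)·log₂(P(3)/Q(3)) = 0.0099·log₂(0.0099/0.0099) = 0.00000
  P(4)·log₂(P(4)/Q(4)) = 0.3791·log₂(0.3791/0.0701) = 0.92314

D_KL(P||Q) = 0.00000 - 0.17070 + 0.00000 + 0.92314 = 0.75244 ≈ 0.7524 bits

D_KL(Q||P) = Σ Q(x) log₂(Q(x)/P(x))

Computing term by term:
  Q(1)·log₂(Q(1)/P(1)) = 0.5409·log₂(0.5409/0.5409) = 0.00000
  Q(2)·log₂(Q(2)/P(2)) = 0.3791·log₂(0.3791/0.0701) = 0.92314
  Q(3)·log₂(Q(3)/P(3)) = 0.0099·log₂(0.0099/0.0099) = 0.00000
  Q(4)·log₂(Q(4)/P(4)) = 0.0701·log₂(0.0701/0.3791) = -0.17070

D_KL(Q||P) = 0.00000 + 0.92314 + 0.00000 - 0.17070 = 0.75244 ≈ 0.7524 bits

These ARE equal here. Q is P with outcomes relabeled (Q(2) = P(4), Q(4) = P(2)) by a relabeling that is its own inverse, so the two sums contain exactly the same terms in a different order. This is a special case — KL divergence is not symmetric in general: D_KL(P||Q) ≠ D_KL(Q||P) for most P, Q.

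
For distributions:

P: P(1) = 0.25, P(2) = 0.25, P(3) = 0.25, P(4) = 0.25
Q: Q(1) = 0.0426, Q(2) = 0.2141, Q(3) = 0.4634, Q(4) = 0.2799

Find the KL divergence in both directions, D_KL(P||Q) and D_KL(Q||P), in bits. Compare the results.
D_KL(P||Q) = 0.4308 bits, D_KL(Q||P) = 0.3016 bits. D_KL(P||Q) is larger than D_KL(Q||P) by 0.1292 bits; the two directions differ.

D_KL(P||Q) = Σ P(x) log₂(P(x)/Q(x))

Computing term by term:
  P(1)·log₂(P(1)/Q(1)) = 0.25·log₂(0.25/0.0426) = 0.63825
  P(2)·log₂(P(2)/Q(2)) = 0.25·log₂(0.25/0.2141) = 0.05591
  P(3)·log₂(P(3)/Q(3)) = 0.25·log₂(0.25/0.4634) = -0.22258
  P(4)·log₂(P(4)/Q(4)) = 0.25·log₂(0.25/0.2799) = -0.04075

D_KL(P||Q) = 0.63825 + 0.05591 - 0.22258 - 0.04075 = 0.43083 ≈ 0.4308 bits

D_KL(Q||P) = Σ Q(x) log₂(Q(x)/P(x))

Computing term by term:
  Q(1)·log₂(Q(1)/P(1)) = 0.0426·log₂(0.0426/0.25) = -0.10876
  Q(2)·log₂(Q(2)/P(2)) = 0.2141·log₂(0.2141/0.25) = -0.04788
  Q(3)·log₂(Q(3)/P(3)) = 0.4634·log₂(0.4634/0.25) = 0.41258
  Q(4)·log₂(Q(4)/P(4)) = 0.2799·log₂(0.2799/0.25) = 0.04562

D_KL(Q||P) = -0.10876 - 0.04788 + 0.41258 + 0.04562 = 0.30156 ≈ 0.3016 bits

These are NOT equal (difference: 0.1292 bits). KL divergence is asymmetric: D_KL(P||Q) ≠ D_KL(Q||P) in general.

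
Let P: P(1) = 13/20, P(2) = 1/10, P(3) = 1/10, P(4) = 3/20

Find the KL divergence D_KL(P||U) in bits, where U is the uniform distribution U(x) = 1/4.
0.5211 bits

U(i) = 1/4 for all i

D_KL(P||U) = Σ P(x) log₂(P(x) / (1/4))
           = Σ P(x) log₂(P(x)) + log₂(4)
           = log₂(4) - H(P)

H(P) = -Σ P(x) log₂(P(x)):
  -P(1)·log₂(P(1)) = -(13/20)·log₂(13/20) = 0.40397
  -P(2)·log₂(P(2)) = -(1/10)·log₂(1/10) = 0.33219
  -P(3)·log₂(P(3)) = -(1/10)·log₂(1/10) = 0.33219
  -P(4)·log₂(P(4)) = -(3/20)·log₂(3/20) = 0.41054
H(P) = 0.40397 + 0.33219 + 0.33219 + 0.41054 = 1.47889 bits

log₂(4) = 2.00000 bits

D_KL(P||U) = 2.00000 - 1.47889 = 0.52111 ≈ 0.5211 bits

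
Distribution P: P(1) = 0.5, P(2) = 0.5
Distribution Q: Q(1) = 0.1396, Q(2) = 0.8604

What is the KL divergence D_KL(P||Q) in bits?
0.5288 bits

D_KL(P||Q) = Σ P(x) log₂(P(x)/Q(x))

Computing term by term:
  P(1)·log₂(P(1)/Q(1)) = 0.5·log₂(0.5/0.1396) = 0.92031
  P(2)·log₂(P(2)/Q(2)) = 0.5·log₂(0.5/0.8604) = -0.39154

D_KL(P||Q) = 0.92031 - 0.39154 = 0.52877 ≈ 0.5288 bits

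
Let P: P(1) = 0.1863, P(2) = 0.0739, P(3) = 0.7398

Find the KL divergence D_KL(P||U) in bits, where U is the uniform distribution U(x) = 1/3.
0.5339 bits

U(i) = 1/3 for all i

D_KL(P||U) = Σ P(x) log₂(P(x) / (1/3))
           = Σ P(x) log₂(P(x)) + log₂(3)
           = log₂(3) - H(P)

H(P) = -Σ P(x) log₂(P(x)):
  -P(1)·log₂(P(1)) = -(0.1863)·log₂(0.1863) = 0.45165
  -P(2)·log₂(P(2)) = -(0.0739)·log₂(0.0739) = 0.27774
  -P(3)·log₂(P(3)) = -(0.7398)·log₂(0.7398) = 0.32166
H(P) = 0.45165 + 0.27774 + 0.32166 = 1.05105 bits

log₂(3) = 1.58496 bits

D_KL(P||U) = 1.58496 - 1.05105 = 0.53391 ≈ 0.5339 bits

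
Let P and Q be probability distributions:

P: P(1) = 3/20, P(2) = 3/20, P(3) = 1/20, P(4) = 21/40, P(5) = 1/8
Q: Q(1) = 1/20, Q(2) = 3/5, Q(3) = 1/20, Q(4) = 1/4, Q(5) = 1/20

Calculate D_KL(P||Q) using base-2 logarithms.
0.6649 bits

D_KL(P||Q) = Σ P(x) log₂(P(x)/Q(x))

Computing term by term:
  P(1)·log₂(P(1)/Q(1)) = (3/20)·log₂((3/20)/(1/20)) = 0.23774
  P(2)·log₂(P(2)/Q(2)) = (3/20)·log₂((3/20)/(3/5)) = -0.30000
  P(3)·log₂(P(3)/Q(3)) = (1/20)·log₂((1/20)/(1/20)) = 0.00000
  P(4)·log₂(P(4)/Q(4)) = (21/40)·log₂((21/40)/(1/4)) = 0.56195
  P(5)·log₂(P(5)/Q(5)) = (1/8)·log₂((1/8)/(1/20)) = 0.16524

D_KL(P||Q) = 0.23774 - 0.30000 + 0.00000 + 0.56195 + 0.16524 = 0.66493 ≈ 0.6649 bits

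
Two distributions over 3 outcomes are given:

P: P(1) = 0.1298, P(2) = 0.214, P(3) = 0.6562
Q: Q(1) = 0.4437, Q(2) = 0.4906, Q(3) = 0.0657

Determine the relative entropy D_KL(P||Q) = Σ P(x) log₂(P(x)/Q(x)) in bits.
1.6924 bits

D_KL(P||Q) = Σ P(x) log₂(P(x)/Q(x))

Computing term by term:
  P(1)·log₂(P(1)/Q(1)) = 0.1298·log₂(0.1298/0.4437) = -0.23017
  P(2)·log₂(P(2)/Q(2)) = 0.214·log₂(0.214/0.4906) = -0.25614
  P(3)·log₂(P(3)/Q(3)) = 0.6562·log₂(0.6562/0.0657) = 2.17870

D_KL(P||Q) = -0.23017 - 0.25614 + 2.17870 = 1.69239 ≈ 1.6924 bits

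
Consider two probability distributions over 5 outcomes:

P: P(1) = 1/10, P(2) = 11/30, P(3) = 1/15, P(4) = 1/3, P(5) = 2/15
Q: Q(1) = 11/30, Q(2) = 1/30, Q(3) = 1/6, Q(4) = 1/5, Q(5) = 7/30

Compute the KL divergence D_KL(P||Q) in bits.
1.1309 bits

D_KL(P||Q) = Σ P(x) log₂(P(x)/Q(x))

Computing term by term:
  P(1)·log₂(P(1)/Q(1)) = (1/10)·log₂((1/10)/(11/30)) = -0.18745
  P(2)·log₂(P(2)/Q(2)) = (11/30)·log₂((11/30)/(1/30)) = 1.26846
  P(3)·log₂(P(3)/Q(3)) = (1/15)·log₂((1/15)/(1/6)) = -0.08813
  P(4)·log₂(P(4)/Q(4)) = (1/3)·log₂((1/3)/(1/5)) = 0.24566
  P(5)·log₂(P(5)/Q(5)) = (2/15)·log₂((2/15)/(7/30)) = -0.10765

D_KL(P||Q) = -0.18745 + 1.26846 - 0.08813 + 0.24566 - 0.10765 = 1.13089 ≈ 1.1309 bits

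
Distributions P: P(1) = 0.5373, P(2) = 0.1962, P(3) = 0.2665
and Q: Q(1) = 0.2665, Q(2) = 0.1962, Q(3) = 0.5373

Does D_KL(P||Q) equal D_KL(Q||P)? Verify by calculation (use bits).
D_KL(P||Q) = 0.2739 bits, D_KL(Q||P) = 0.2739 bits. Yes — for this pair D_KL(P||Q) = D_KL(Q||P).

D_KL(P||Q) = Σ P(x) log₂(P(x)/Q(x))

Computing term by term:
  P(1)·log₂(P(1)/Q(1)) = 0.5373·log₂(0.5373/0.2665) = 0.54353
  P(2)·log₂(P(2)/Q(2)) = 0.1962·log₂(0.1962/0.1962) = 0.00000
  P(3)·log₂(P(3)/Q(3)) = 0.2665·log₂(0.2665/0.5373) = -0.26959

D_KL(P||Q) = 0.54353 + 0.00000 - 0.26959 = 0.27394 ≈ 0.2739 bits

D_KL(Q||P) = Σ Q(x) log₂(Q(x)/P(x))

Computing term by term:
  Q(1)·log₂(Q(1)/P(1)) = 0.2665·log₂(0.2665/0.5373) = -0.26959
  Q(2)·log₂(Q(2)/P(2)) = 0.1962·log₂(0.1962/0.1962) = 0.00000
  Q(3)·log₂(Q(3)/P(3)) = 0.5373·log₂(0.5373/0.2665) = 0.54353

D_KL(Q||P) = -0.26959 + 0.00000 + 0.54353 = 0.27394 ≈ 0.2739 bits

These ARE equal here. Q is P with outcomes relabeled (Q(1) = P(3), Q(3) = P(1)) by a relabeling that is its own inverse, so the two sums contain exactly the same terms in a different order. This is a special case — KL divergence is not symmetric in general: D_KL(P||Q) ≠ D_KL(Q||P) for most P, Q.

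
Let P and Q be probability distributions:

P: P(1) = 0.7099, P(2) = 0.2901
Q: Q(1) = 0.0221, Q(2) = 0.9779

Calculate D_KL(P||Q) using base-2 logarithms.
3.0448 bits

D_KL(P||Q) = Σ P(x) log₂(P(x)/Q(x))

Computing term by term:
  P(1)·log₂(P(1)/Q(1)) = 0.7099·log₂(0.7099/0.0221) = 3.55340
  P(2)·log₂(P(2)/Q(2)) = 0.2901·log₂(0.2901/0.9779) = -0.50858

D_KL(P||Q) = 3.55340 - 0.50858 = 3.04482 ≈ 3.0448 bits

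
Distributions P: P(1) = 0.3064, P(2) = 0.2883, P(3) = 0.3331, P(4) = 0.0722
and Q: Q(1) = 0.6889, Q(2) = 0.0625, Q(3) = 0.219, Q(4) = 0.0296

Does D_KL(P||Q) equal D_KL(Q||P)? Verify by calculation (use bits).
D_KL(P||Q) = 0.5722 bits, D_KL(Q||P) = 0.4968 bits. No — D_KL(P||Q) ≠ D_KL(Q||P) for this pair.

D_KL(P||Q) = Σ P(x) log₂(P(x)/Q(x))

Computing term by term:
  P(1)·log₂(P(1)/Q(1)) = 0.3064·log₂(0.3064/0.6889) = -0.35814
  P(2)·log₂(P(2)/Q(2)) = 0.2883·log₂(0.2883/0.0625) = 0.63589
  P(3)·log₂(P(3)/Q(3)) = 0.3331·log₂(0.3331/0.219) = 0.20153
  P(4)·log₂(P(4)/Q(4)) = 0.0722·log₂(0.0722/0.0296) = 0.09288

D_KL(P||Q) = -0.35814 + 0.63589 + 0.20153 + 0.09288 = 0.57216 ≈ 0.5722 bits

D_KL(Q||P) = Σ Q(x) log₂(Q(x)/P(x))

Computing term by term:
  Q(1)·log₂(Q(1)/P(1)) = 0.6889·log₂(0.6889/0.3064) = 0.80524
  Q(2)·log₂(Q(2)/P(2)) = 0.0625·log₂(0.0625/0.2883) = -0.13785
  Q(3)·log₂(Q(3)/P(3)) = 0.219·log₂(0.219/0.3331) = -0.13250
  Q(4)·log₂(Q(4)/P(4)) = 0.0296·log₂(0.0296/0.0722) = -0.03808

D_KL(Q||P) = 0.80524 - 0.13785 - 0.13250 - 0.03808 = 0.49681 ≈ 0.4968 bits

These are NOT equal (difference: 0.0754 bits). KL divergence is asymmetric: D_KL(P||Q) ≠ D_KL(Q||P) in general.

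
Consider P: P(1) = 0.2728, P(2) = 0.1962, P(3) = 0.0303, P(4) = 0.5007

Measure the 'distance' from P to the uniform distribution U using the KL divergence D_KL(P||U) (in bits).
0.3752 bits

U(i) = 1/4 for all i

D_KL(P||U) = Σ P(x) log₂(P(x) / (1/4))
           = Σ P(x) log₂(P(x)) + log₂(4)
           = log₂(4) - H(P)

H(P) = -Σ P(x) log₂(P(x)):
  -P(1)·log₂(P(1)) = -(0.2728)·log₂(0.2728) = 0.51125
  -P(2)·log₂(P(2)) = -(0.1962)·log₂(0.1962) = 0.46099
  -P(3)·log₂(P(3)) = -(0.0303)·log₂(0.0303) = 0.15285
  -P(4)·log₂(P(4)) = -(0.5007)·log₂(0.5007) = 0.49969
H(P) = 0.51125 + 0.46099 + 0.15285 + 0.49969 = 1.62478 bits

log₂(4) = 2.00000 bits

D_KL(P||U) = 2.00000 - 1.62478 = 0.37522 ≈ 0.3752 bits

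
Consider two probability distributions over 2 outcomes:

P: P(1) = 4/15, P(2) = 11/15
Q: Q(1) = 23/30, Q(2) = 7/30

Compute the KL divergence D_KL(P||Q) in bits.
0.8052 bits

D_KL(P||Q) = Σ P(x) log₂(P(x)/Q(x))

Computing term by term:
  P(1)·log₂(P(1)/Q(1)) = (4/15)·log₂((4/15)/(23/30)) = -0.40628
  P(2)·log₂(P(2)/Q(2)) = (11/15)·log₂((11/15)/(7/30)) = 1.21152

D_KL(P||Q) = -0.40628 + 1.21152 = 0.80524 ≈ 0.8052 bits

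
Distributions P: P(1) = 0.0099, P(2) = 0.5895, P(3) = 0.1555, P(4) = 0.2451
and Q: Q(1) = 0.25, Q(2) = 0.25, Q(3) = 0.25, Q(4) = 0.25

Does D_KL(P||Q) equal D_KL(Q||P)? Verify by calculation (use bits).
D_KL(P||Q) = 0.5699 bits, D_KL(Q||P) = 1.0336 bits. No — D_KL(P||Q) ≠ D_KL(Q||P) for this pair.

D_KL(P||Q) = Σ P(x) log₂(P(x)/Q(x))

Computing term by term:
  P(1)·log₂(P(1)/Q(1)) = 0.0099·log₂(0.0099/0.25) = -0.04612
  P(2)·log₂(P(2)/Q(2)) = 0.5895·log₂(0.5895/0.25) = 0.72954
  P(3)·log₂(P(3)/Q(3)) = 0.1555·log₂(0.1555/0.25) = -0.10652
  P(4)·log₂(P(4)/Q(4)) = 0.2451·log₂(0.2451/0.25) = -0.00700

D_KL(P||Q) = -0.04612 + 0.72954 - 0.10652 - 0.00700 = 0.56990 ≈ 0.5699 bits

D_KL(Q||P) = Σ Q(x) log₂(Q(x)/P(x))

Computing term by term:
  Q(1)·log₂(Q(1)/P(1)) = 0.25·log₂(0.25/0.0099) = 1.16459
  Q(2)·log₂(Q(2)/P(2)) = 0.25·log₂(0.25/0.5895) = -0.30939
  Q(3)·log₂(Q(3)/P(3)) = 0.25·log₂(0.25/0.1555) = 0.17125
  Q(4)·log₂(Q(4)/P(4)) = 0.25·log₂(0.25/0.2451) = 0.00714

D_KL(Q||P) = 1.16459 - 0.30939 + 0.17125 + 0.00714 = 1.03359 ≈ 1.0336 bits

These are NOT equal (difference: 0.4637 bits). KL divergence is asymmetric: D_KL(P||Q) ≠ D_KL(Q||P) in general.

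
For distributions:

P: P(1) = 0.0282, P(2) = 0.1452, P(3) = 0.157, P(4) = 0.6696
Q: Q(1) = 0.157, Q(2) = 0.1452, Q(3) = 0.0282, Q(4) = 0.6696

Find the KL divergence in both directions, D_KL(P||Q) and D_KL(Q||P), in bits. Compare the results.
D_KL(P||Q) = 0.3190 bits, D_KL(Q||P) = 0.3190 bits. The two directions give exactly the same value for this pair.

D_KL(P||Q) = Σ P(x) log₂(P(x)/Q(x))

Computing term by term:
  P(1)·log₂(P(1)/Q(1)) = 0.0282·log₂(0.0282/0.157) = -0.06985
  P(2)·log₂(P(2)/Q(2)) = 0.1452·log₂(0.1452/0.1452) = 0.00000
  P(3)·log₂(P(3)/Q(3)) = 0.157·log₂(0.157/0.0282) = 0.38889
  P(4)·log₂(P(4)/Q(4)) = 0.6696·log₂(0.6696/0.6696) = 0.00000

D_KL(P||Q) = -0.06985 + 0.00000 + 0.38889 + 0.00000 = 0.31904 ≈ 0.3190 bits

D_KL(Q||P) = Σ Q(x) log₂(Q(x)/P(x))

Computing term by term:
  Q(1)·log₂(Q(1)/P(1)) = 0.157·log₂(0.157/0.0282) = 0.38889
  Q(2)·log₂(Q(2)/P(2)) = 0.1452·log₂(0.1452/0.1452) = 0.00000
  Q(3)·log₂(Q(3)/P(3)) = 0.0282·log₂(0.0282/0.157) = -0.06985
  Q(4)·log₂(Q(4)/P(4)) = 0.6696·log₂(0.6696/0.6696) = 0.00000

D_KL(Q||P) = 0.38889 + 0.00000 - 0.06985 + 0.00000 = 0.31904 ≈ 0.3190 bits

These ARE equal here. Q is P with outcomes relabeled (Q(1) = P(3), Q(3) = P(1)) by a relabeling that is its own inverse, so the two sums contain exactly the same terms in a different order. This is a special case — KL divergence is not symmetric in general: D_KL(P||Q) ≠ D_KL(Q||P) for most P, Q.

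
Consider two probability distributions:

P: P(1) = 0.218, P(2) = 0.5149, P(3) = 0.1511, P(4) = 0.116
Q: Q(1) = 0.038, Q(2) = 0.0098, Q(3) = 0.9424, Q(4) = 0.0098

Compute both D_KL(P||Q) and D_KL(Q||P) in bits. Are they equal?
D_KL(P||Q) = 3.5068 bits, D_KL(Q||P) = 2.3020 bits. No, they are not equal.

D_KL(P||Q) = Σ P(x) log₂(P(x)/Q(x))

Computing term by term:
  P(1)·log₂(P(1)/Q(1)) = 0.218·log₂(0.218/0.038) = 0.54942
  P(2)·log₂(P(2)/Q(2)) = 0.5149·log₂(0.5149/0.0098) = 2.94284
  P(3)·log₂(P(3)/Q(3)) = 0.1511·log₂(0.1511/0.9424) = -0.39903
  P(4)·log₂(P(4)/Q(4)) = 0.116·log₂(0.116/0.0098) = 0.41356

D_KL(P||Q) = 0.54942 + 2.94284 - 0.39903 + 0.41356 = 3.50679 ≈ 3.5068 bits

D_KL(Q||P) = Σ Q(x) log₂(Q(x)/P(x))

Computing term by term:
  Q(1)·log₂(Q(1)/P(1)) = 0.038·log₂(0.038/0.218) = -0.09577
  Q(2)·log₂(Q(2)/P(2)) = 0.0098·log₂(0.0098/0.5149) = -0.05601
  Q(3)·log₂(Q(3)/P(3)) = 0.9424·log₂(0.9424/0.1511) = 2.48872
  Q(4)·log₂(Q(4)/P(4)) = 0.0098·log₂(0.0098/0.116) = -0.03494

D_KL(Q||P) = -0.09577 - 0.05601 + 2.48872 - 0.03494 = 2.30200 ≈ 2.3020 bits

These are NOT equal (difference: 1.2048 bits). KL divergence is asymmetric: D_KL(P||Q) ≠ D_KL(Q||P) in general.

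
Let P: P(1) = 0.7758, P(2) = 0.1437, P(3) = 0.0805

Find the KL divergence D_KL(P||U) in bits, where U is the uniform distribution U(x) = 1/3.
0.6060 bits

U(i) = 1/3 for all i

D_KL(P||U) = Σ P(x) log₂(P(x) / (1/3))
           = Σ P(x) log₂(P(x)) + log₂(3)
           = log₂(3) - H(P)

H(P) = -Σ P(x) log₂(P(x)):
  -P(1)·log₂(P(1)) = -(0.7758)·log₂(0.7758) = 0.28413
  -P(2)·log₂(P(2)) = -(0.1437)·log₂(0.1437) = 0.40220
  -P(3)·log₂(P(3)) = -(0.0805)·log₂(0.0805) = 0.29261
H(P) = 0.28413 + 0.40220 + 0.29261 = 0.97894 bits

log₂(3) = 1.58496 bits

D_KL(P||U) = 1.58496 - 0.97894 = 0.60602 ≈ 0.6060 bits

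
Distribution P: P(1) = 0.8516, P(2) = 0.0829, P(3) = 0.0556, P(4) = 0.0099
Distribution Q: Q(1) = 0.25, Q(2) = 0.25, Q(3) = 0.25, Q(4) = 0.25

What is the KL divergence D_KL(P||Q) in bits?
1.2071 bits

D_KL(P||Q) = Σ P(x) log₂(P(x)/Q(x))

Computing term by term:
  P(1)·log₂(P(1)/Q(1)) = 0.8516·log₂(0.8516/0.25) = 1.50584
  P(2)·log₂(P(2)/Q(2)) = 0.0829·log₂(0.0829/0.25) = -0.13202
  P(3)·log₂(P(3)/Q(3)) = 0.0556·log₂(0.0556/0.25) = -0.12058
  P(4)·log₂(P(4)/Q(4)) = 0.0099·log₂(0.0099/0.25) = -0.04612

D_KL(P||Q) = 1.50584 - 0.13202 - 0.12058 - 0.04612 = 1.20712 ≈ 1.2071 bits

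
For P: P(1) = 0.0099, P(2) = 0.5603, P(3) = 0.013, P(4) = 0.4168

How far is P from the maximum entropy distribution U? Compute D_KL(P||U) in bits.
0.8581 bits

U(i) = 1/4 for all i

D_KL(P||U) = Σ P(x) log₂(P(x) / (1/4))
           = Σ P(x) log₂(P(x)) + log₂(4)
           = log₂(4) - H(P)

H(P) = -Σ P(x) log₂(P(x)):
  -P(1)·log₂(P(1)) = -(0.0099)·log₂(0.0099) = 0.06592
  -P(2)·log₂(P(2)) = -(0.5603)·log₂(0.5603) = 0.46826
  -P(3)·log₂(P(3)) = -(0.013)·log₂(0.013) = 0.08145
  -P(4)·log₂(P(4)) = -(0.4168)·log₂(0.4168) = 0.52624
H(P) = 0.06592 + 0.46826 + 0.08145 + 0.52624 = 1.14187 bits

log₂(4) = 2.00000 bits

D_KL(P||U) = 2.00000 - 1.14187 = 0.85813 ≈ 0.8581 bits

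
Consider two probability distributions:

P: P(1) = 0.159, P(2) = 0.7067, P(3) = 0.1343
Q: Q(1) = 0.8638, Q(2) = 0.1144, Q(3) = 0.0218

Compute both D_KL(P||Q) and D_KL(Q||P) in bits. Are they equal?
D_KL(P||Q) = 1.8206 bits, D_KL(Q||P) = 1.7514 bits. No, they are not equal.

D_KL(P||Q) = Σ P(x) log₂(P(x)/Q(x))

Computing term by term:
  P(1)·log₂(P(1)/Q(1)) = 0.159·log₂(0.159/0.8638) = -0.38823
  P(2)·log₂(P(2)/Q(2)) = 0.7067·log₂(0.7067/0.1144) = 1.85651
  P(3)·log₂(P(3)/Q(3)) = 0.1343·log₂(0.1343/0.0218) = 0.35228

D_KL(P||Q) = -0.38823 + 1.85651 + 0.35228 = 1.82056 ≈ 1.8206 bits

D_KL(Q||P) = Σ Q(x) log₂(Q(x)/P(x))

Computing term by term:
  Q(1)·log₂(Q(1)/P(1)) = 0.8638·log₂(0.8638/0.159) = 2.10912
  Q(2)·log₂(Q(2)/P(2)) = 0.1144·log₂(0.1144/0.7067) = -0.30053
  Q(3)·log₂(Q(3)/P(3)) = 0.0218·log₂(0.0218/0.1343) = -0.05718

D_KL(Q||P) = 2.10912 - 0.30053 - 0.05718 = 1.75141 ≈ 1.7514 bits

These are NOT equal (difference: 0.0692 bits). KL divergence is asymmetric: D_KL(P||Q) ≠ D_KL(Q||P) in general.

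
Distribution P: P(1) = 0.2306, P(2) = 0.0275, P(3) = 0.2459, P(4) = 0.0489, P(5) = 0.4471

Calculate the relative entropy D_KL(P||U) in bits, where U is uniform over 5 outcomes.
0.4615 bits

U(i) = 1/5 for all i

D_KL(P||U) = Σ P(x) log₂(P(x) / (1/5))
           = Σ P(x) log₂(P(x)) + log₂(5)
           = log₂(5) - H(P)

H(P) = -Σ P(x) log₂(P(x)):
  -P(1)·log₂(P(1)) = -(0.2306)·log₂(0.2306) = 0.48807
  -P(2)·log₂(P(2)) = -(0.0275)·log₂(0.0275) = 0.14257
  -P(3)·log₂(P(3)) = -(0.2459)·log₂(0.2459) = 0.49767
  -P(4)·log₂(P(4)) = -(0.0489)·log₂(0.0489) = 0.21291
  -P(5)·log₂(P(5)) = -(0.4471)·log₂(0.4471) = 0.51923
H(P) = 0.48807 + 0.14257 + 0.49767 + 0.21291 + 0.51923 = 1.86045 bits

log₂(5) = 2.32193 bits

D_KL(P||U) = 2.32193 - 1.86045 = 0.46148 ≈ 0.4615 bits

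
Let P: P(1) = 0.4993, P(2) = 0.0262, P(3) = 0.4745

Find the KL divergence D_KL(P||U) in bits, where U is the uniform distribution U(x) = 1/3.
0.4367 bits

U(i) = 1/3 for all i

D_KL(P||U) = Σ P(x) log₂(P(x) / (1/3))
           = Σ P(x) log₂(P(x)) + log₂(3)
           = log₂(3) - H(P)

H(P) = -Σ P(x) log₂(P(x)):
  -P(1)·log₂(P(1)) = -(0.4993)·log₂(0.4993) = 0.50031
  -P(2)·log₂(P(2)) = -(0.0262)·log₂(0.0262) = 0.13766
  -P(3)·log₂(P(3)) = -(0.4745)·log₂(0.4745) = 0.51033
H(P) = 0.50031 + 0.13766 + 0.51033 = 1.14830 bits

log₂(3) = 1.58496 bits

D_KL(P||U) = 1.58496 - 1.14830 = 0.43666 ≈ 0.4367 bits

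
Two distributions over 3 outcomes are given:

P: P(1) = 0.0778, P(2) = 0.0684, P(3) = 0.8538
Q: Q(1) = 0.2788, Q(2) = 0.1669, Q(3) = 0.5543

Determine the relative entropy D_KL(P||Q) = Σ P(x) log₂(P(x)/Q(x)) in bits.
0.3008 bits

D_KL(P||Q) = Σ P(x) log₂(P(x)/Q(x))

Computing term by term:
  P(1)·log₂(P(1)/Q(1)) = 0.0778·log₂(0.0778/0.2788) = -0.14326
  P(2)·log₂(P(2)/Q(2)) = 0.0684·log₂(0.0684/0.1669) = -0.08803
  P(3)·log₂(P(3)/Q(3)) = 0.8538·log₂(0.8538/0.5543) = 0.53211

D_KL(P||Q) = -0.14326 - 0.08803 + 0.53211 = 0.30082 ≈ 0.3008 bits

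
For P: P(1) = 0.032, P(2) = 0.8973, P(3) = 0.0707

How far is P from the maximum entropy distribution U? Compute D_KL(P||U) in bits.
1.0155 bits

U(i) = 1/3 for all i

D_KL(P||U) = Σ P(x) log₂(P(x) / (1/3))
           = Σ P(x) log₂(P(x)) + log₂(3)
           = log₂(3) - H(P)

H(P) = -Σ P(x) log₂(P(x)):
  -P(1)·log₂(P(1)) = -(0.032)·log₂(0.032) = 0.15891
  -P(2)·log₂(P(2)) = -(0.8973)·log₂(0.8973) = 0.14028
  -P(3)·log₂(P(3)) = -(0.0707)·log₂(0.0707) = 0.27023
H(P) = 0.15891 + 0.14028 + 0.27023 = 0.56942 bits

log₂(3) = 1.58496 bits

D_KL(P||U) = 1.58496 - 0.56942 = 1.01554 ≈ 1.0155 bits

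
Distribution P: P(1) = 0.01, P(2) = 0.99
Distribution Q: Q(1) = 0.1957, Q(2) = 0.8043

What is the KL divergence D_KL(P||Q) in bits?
0.2538 bits

D_KL(P||Q) = Σ P(x) log₂(P(x)/Q(x))

Computing term by term:
  P(1)·log₂(P(1)/Q(1)) = 0.01·log₂(0.01/0.1957) = -0.04291
  P(2)·log₂(P(2)/Q(2)) = 0.99·log₂(0.99/0.8043) = 0.29670

D_KL(P||Q) = -0.04291 + 0.29670 = 0.25379 ≈ 0.2538 bits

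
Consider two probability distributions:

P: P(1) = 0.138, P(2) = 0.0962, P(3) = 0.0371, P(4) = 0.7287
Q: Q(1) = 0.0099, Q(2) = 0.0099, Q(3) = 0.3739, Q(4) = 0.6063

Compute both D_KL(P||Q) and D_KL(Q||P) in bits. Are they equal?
D_KL(P||Q) = 0.9098 bits, D_KL(Q||P) = 1.0153 bits. No, they are not equal.

D_KL(P||Q) = Σ P(x) log₂(P(x)/Q(x))

Computing term by term:
  P(1)·log₂(P(1)/Q(1)) = 0.138·log₂(0.138/0.0099) = 0.52455
  P(2)·log₂(P(2)/Q(2)) = 0.0962·log₂(0.0962/0.0099) = 0.31559
  P(3)·log₂(P(3)/Q(3)) = 0.0371·log₂(0.0371/0.3739) = -0.12366
  P(4)·log₂(P(4)/Q(4)) = 0.7287·log₂(0.7287/0.6063) = 0.19332

D_KL(P||Q) = 0.52455 + 0.31559 - 0.12366 + 0.19332 = 0.90980 ≈ 0.9098 bits

D_KL(Q||P) = Σ Q(x) log₂(Q(x)/P(x))

Computing term by term:
  Q(1)·log₂(Q(1)/P(1)) = 0.0099·log₂(0.0099/0.138) = -0.03763
  Q(2)·log₂(Q(2)/P(2)) = 0.0099·log₂(0.0099/0.0962) = -0.03248
  Q(3)·log₂(Q(3)/P(3)) = 0.3739·log₂(0.3739/0.0371) = 1.24627
  Q(4)·log₂(Q(4)/P(4)) = 0.6063·log₂(0.6063/0.7287) = -0.16085

D_KL(Q||P) = -0.03763 - 0.03248 + 1.24627 - 0.16085 = 1.01531 ≈ 1.0153 bits

These are NOT equal (difference: 0.1055 bits). KL divergence is asymmetric: D_KL(P||Q) ≠ D_KL(Q||P) in general.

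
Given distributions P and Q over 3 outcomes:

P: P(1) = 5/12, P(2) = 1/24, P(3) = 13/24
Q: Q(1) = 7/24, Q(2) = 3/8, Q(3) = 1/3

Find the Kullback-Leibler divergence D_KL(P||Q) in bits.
0.4617 bits

D_KL(P||Q) = Σ P(x) log₂(P(x)/Q(x))

Computing term by term:
  P(1)·log₂(P(1)/Q(1)) = (5/12)·log₂((5/12)/(7/24)) = 0.21441
  P(2)·log₂(P(2)/Q(2)) = (1/24)·log₂((1/24)/(3/8)) = -0.13208
  P(3)·log₂(P(3)/Q(3)) = (13/24)·log₂((13/24)/(1/3)) = 0.37940

D_KL(P||Q) = 0.21441 - 0.13208 + 0.37940 = 0.46173 ≈ 0.4617 bits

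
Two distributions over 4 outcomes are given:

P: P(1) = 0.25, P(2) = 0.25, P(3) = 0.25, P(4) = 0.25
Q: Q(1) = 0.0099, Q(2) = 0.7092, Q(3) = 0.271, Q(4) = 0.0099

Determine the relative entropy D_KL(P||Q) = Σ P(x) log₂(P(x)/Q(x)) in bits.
1.9240 bits

D_KL(P||Q) = Σ P(x) log₂(P(x)/Q(x))

Computing term by term:
  P(1)·log₂(P(1)/Q(1)) = 0.25·log₂(0.25/0.0099) = 1.16459
  P(2)·log₂(P(2)/Q(2)) = 0.25·log₂(0.25/0.7092) = -0.37607
  P(3)·log₂(P(3)/Q(3)) = 0.25·log₂(0.25/0.271) = -0.02909
  P(4)·log₂(P(4)/Q(4)) = 0.25·log₂(0.25/0.0099) = 1.16459

D_KL(P||Q) = 1.16459 - 0.37607 - 0.02909 + 1.16459 = 1.92402 ≈ 1.9240 bits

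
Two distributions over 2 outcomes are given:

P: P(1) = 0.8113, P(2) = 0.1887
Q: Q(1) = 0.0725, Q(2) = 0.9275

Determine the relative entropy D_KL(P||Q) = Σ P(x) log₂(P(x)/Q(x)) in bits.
2.3932 bits

D_KL(P||Q) = Σ P(x) log₂(P(x)/Q(x))

Computing term by term:
  P(1)·log₂(P(1)/Q(1)) = 0.8113·log₂(0.8113/0.0725) = 2.82672
  P(2)·log₂(P(2)/Q(2)) = 0.1887·log₂(0.1887/0.9275) = -0.43349

D_KL(P||Q) = 2.82672 - 0.43349 = 2.39323 ≈ 2.3932 bits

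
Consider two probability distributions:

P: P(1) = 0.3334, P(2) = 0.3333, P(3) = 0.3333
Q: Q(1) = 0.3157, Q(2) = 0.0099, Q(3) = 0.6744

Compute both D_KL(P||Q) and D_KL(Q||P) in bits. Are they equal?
D_KL(P||Q) = 1.3783 bits, D_KL(Q||P) = 0.6106 bits. No, they are not equal.

D_KL(P||Q) = Σ P(x) log₂(P(x)/Q(x))

Computing term by term:
  P(1)·log₂(P(1)/Q(1)) = 0.3334·log₂(0.3334/0.3157) = 0.02624
  P(2)·log₂(P(2)/Q(2)) = 0.3333·log₂(0.3333/0.0099) = 1.69091
  P(3)·log₂(P(3)/Q(3)) = 0.3333·log₂(0.3333/0.6744) = -0.33889

D_KL(P||Q) = 0.02624 + 1.69091 - 0.33889 = 1.37826 ≈ 1.3783 bits

D_KL(Q||P) = Σ Q(x) log₂(Q(x)/P(x))

Computing term by term:
  Q(1)·log₂(Q(1)/P(1)) = 0.3157·log₂(0.3157/0.3334) = -0.02485
  Q(2)·log₂(Q(2)/P(2)) = 0.0099·log₂(0.0099/0.3333) = -0.05023
  Q(3)·log₂(Q(3)/P(3)) = 0.6744·log₂(0.6744/0.3333) = 0.68572

D_KL(Q||P) = -0.02485 - 0.05023 + 0.68572 = 0.61064 ≈ 0.6106 bits

These are NOT equal (difference: 0.7677 bits). KL divergence is asymmetric: D_KL(P||Q) ≠ D_KL(Q||P) in general.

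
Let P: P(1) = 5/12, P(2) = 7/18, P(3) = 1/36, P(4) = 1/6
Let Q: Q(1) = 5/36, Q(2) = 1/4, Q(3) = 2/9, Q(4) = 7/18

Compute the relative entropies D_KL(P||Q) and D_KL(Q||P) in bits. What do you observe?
D_KL(P||Q) = 0.6212 bits, D_KL(Q||P) = 0.7626 bits. The two directions give different values (D_KL(Q||P) exceeds D_KL(P||Q) by 0.1414 bits): KL divergence is asymmetric.

D_KL(P||Q) = Σ P(x) log₂(P(x)/Q(x))

Computing term by term:
  P(1)·log₂(P(1)/Q(1)) = (5/12)·log₂((5/12)/(5/36)) = 0.66040
  P(2)·log₂(P(2)/Q(2)) = (7/18)·log₂((7/18)/(1/4)) = 0.24789
  P(3)·log₂(P(3)/Q(3)) = (1/36)·log₂((1/36)/(2/9)) = -0.08333
  P(4)·log₂(P(4)/Q(4)) = (1/6)·log₂((1/6)/(7/18)) = -0.20373

D_KL(P||Q) = 0.66040 + 0.24789 - 0.08333 - 0.20373 = 0.62123 ≈ 0.6212 bits

D_KL(Q||P) = Σ Q(x) log₂(Q(x)/P(x))

Computing term by term:
  Q(1)·log₂(Q(1)/P(1)) = (5/36)·log₂((5/36)/(5/12)) = -0.22013
  Q(2)·log₂(Q(2)/P(2)) = (1/4)·log₂((1/4)/(7/18)) = -0.15936
  Q(3)·log₂(Q(3)/P(3)) = (2/9)·log₂((2/9)/(1/36)) = 0.66667
  Q(4)·log₂(Q(4)/P(4)) = (7/18)·log₂((7/18)/(1/6)) = 0.47537

D_KL(Q||P) = -0.22013 - 0.15936 + 0.66667 + 0.47537 = 0.76255 ≈ 0.7626 bits

These are NOT equal (difference: 0.1414 bits). KL divergence is asymmetric: D_KL(P||Q) ≠ D_KL(Q||P) in general.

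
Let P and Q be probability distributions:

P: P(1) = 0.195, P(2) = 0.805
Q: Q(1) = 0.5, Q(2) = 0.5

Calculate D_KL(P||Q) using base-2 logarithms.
0.2882 bits

D_KL(P||Q) = Σ P(x) log₂(P(x)/Q(x))

Computing term by term:
  P(1)·log₂(P(1)/Q(1)) = 0.195·log₂(0.195/0.5) = -0.26490
  P(2)·log₂(P(2)/Q(2)) = 0.805·log₂(0.805/0.5) = 0.55308

D_KL(P||Q) = -0.26490 + 0.55308 = 0.28818 ≈ 0.2882 bits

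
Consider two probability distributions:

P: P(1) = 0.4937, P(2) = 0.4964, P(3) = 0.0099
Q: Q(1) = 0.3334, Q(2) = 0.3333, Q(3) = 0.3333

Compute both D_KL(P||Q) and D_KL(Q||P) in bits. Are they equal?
D_KL(P||Q) = 0.5147 bits, D_KL(Q||P) = 1.3105 bits. No, they are not equal.

D_KL(P||Q) = Σ P(x) log₂(P(x)/Q(x))

Computing term by term:
  P(1)·log₂(P(1)/Q(1)) = 0.4937·log₂(0.4937/0.3334) = 0.27962
  P(2)·log₂(P(2)/Q(2)) = 0.4964·log₂(0.4964/0.3333) = 0.28527
  P(3)·log₂(P(3)/Q(3)) = 0.0099·log₂(0.0099/0.3333) = -0.05023

D_KL(P||Q) = 0.27962 + 0.28527 - 0.05023 = 0.51466 ≈ 0.5147 bits

D_KL(Q||P) = Σ Q(x) log₂(Q(x)/P(x))

Computing term by term:
  Q(1)·log₂(Q(1)/P(1)) = 0.3334·log₂(0.3334/0.4937) = -0.18883
  Q(2)·log₂(Q(2)/P(2)) = 0.3333·log₂(0.3333/0.4964) = -0.19154
  Q(3)·log₂(Q(3)/P(3)) = 0.3333·log₂(0.3333/0.0099) = 1.69091

D_KL(Q||P) = -0.18883 - 0.19154 + 1.69091 = 1.31054 ≈ 1.3105 bits

These are NOT equal (difference: 0.7958 bits). KL divergence is asymmetric: D_KL(P||Q) ≠ D_KL(Q||P) in general.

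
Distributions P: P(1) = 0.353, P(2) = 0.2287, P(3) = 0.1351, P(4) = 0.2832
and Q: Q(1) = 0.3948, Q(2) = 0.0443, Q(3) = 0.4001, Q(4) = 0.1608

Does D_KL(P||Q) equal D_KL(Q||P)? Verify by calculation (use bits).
D_KL(P||Q) = 0.5042 bits, D_KL(Q||P) = 0.4542 bits. No — D_KL(P||Q) ≠ D_KL(Q||P) for this pair.

D_KL(P||Q) = Σ P(x) log₂(P(x)/Q(x))

Computing term by term:
  P(1)·log₂(P(1)/Q(1)) = 0.353·log₂(0.353/0.3948) = -0.05699
  P(2)·log₂(P(2)/Q(2)) = 0.2287·log₂(0.2287/0.0443) = 0.54158
  P(3)·log₂(P(3)/Q(3)) = 0.1351·log₂(0.1351/0.4001) = -0.21161
  P(4)·log₂(P(4)/Q(4)) = 0.2832·log₂(0.2832/0.1608) = 0.23125

D_KL(P||Q) = -0.05699 + 0.54158 - 0.21161 + 0.23125 = 0.50423 ≈ 0.5042 bits

D_KL(Q||P) = Σ Q(x) log₂(Q(x)/P(x))

Computing term by term:
  Q(1)·log₂(Q(1)/P(1)) = 0.3948·log₂(0.3948/0.353) = 0.06374
  Q(2)·log₂(Q(2)/P(2)) = 0.0443·log₂(0.0443/0.2287) = -0.10491
  Q(3)·log₂(Q(3)/P(3)) = 0.4001·log₂(0.4001/0.1351) = 0.62669
  Q(4)·log₂(Q(4)/P(4)) = 0.1608·log₂(0.1608/0.2832) = -0.13130

D_KL(Q||P) = 0.06374 - 0.10491 + 0.62669 - 0.13130 = 0.45422 ≈ 0.4542 bits

These are NOT equal (difference: 0.0500 bits). KL divergence is asymmetric: D_KL(P||Q) ≠ D_KL(Q||P) in general.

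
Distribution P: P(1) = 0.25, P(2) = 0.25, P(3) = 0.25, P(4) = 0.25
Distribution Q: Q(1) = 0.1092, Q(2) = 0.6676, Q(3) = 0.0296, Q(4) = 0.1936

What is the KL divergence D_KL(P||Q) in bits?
0.8063 bits

D_KL(P||Q) = Σ P(x) log₂(P(x)/Q(x))

Computing term by term:
  P(1)·log₂(P(1)/Q(1)) = 0.25·log₂(0.25/0.1092) = 0.29874
  P(2)·log₂(P(2)/Q(2)) = 0.25·log₂(0.25/0.6676) = -0.35426
  P(3)·log₂(P(3)/Q(3)) = 0.25·log₂(0.25/0.0296) = 0.76956
  P(4)·log₂(P(4)/Q(4)) = 0.25·log₂(0.25/0.1936) = 0.09221

D_KL(P||Q) = 0.29874 - 0.35426 + 0.76956 + 0.09221 = 0.80625 ≈ 0.8063 bits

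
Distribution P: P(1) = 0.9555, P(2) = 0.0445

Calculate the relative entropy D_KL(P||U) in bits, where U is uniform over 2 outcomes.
0.7374 bits

U(i) = 1/2 for all i

D_KL(P||U) = Σ P(x) log₂(P(x) / (1/2))
           = Σ P(x) log₂(P(x)) + log₂(2)
           = log₂(2) - H(P)

H(P) = -Σ P(x) log₂(P(x)):
  -P(1)·log₂(P(1)) = -(0.9555)·log₂(0.9555) = 0.06275
  -P(2)·log₂(P(2)) = -(0.0445)·log₂(0.0445) = 0.19981
H(P) = 0.06275 + 0.19981 = 0.26256 bits

log₂(2) = 1.00000 bits

D_KL(P||U) = 1.00000 - 0.26256 = 0.73744 ≈ 0.7374 bits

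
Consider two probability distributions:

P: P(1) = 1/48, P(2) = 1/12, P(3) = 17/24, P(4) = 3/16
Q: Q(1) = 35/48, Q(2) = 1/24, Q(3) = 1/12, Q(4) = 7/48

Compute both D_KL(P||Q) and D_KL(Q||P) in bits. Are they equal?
D_KL(P||Q) = 2.2314 bits, D_KL(Q||P) = 3.3883 bits. No, they are not equal.

D_KL(P||Q) = Σ P(x) log₂(P(x)/Q(x))

Computing term by term:
  P(1)·log₂(P(1)/Q(1)) = (1/48)·log₂((1/48)/(35/48)) = -0.10686
  P(2)·log₂(P(2)/Q(2)) = (1/12)·log₂((1/12)/(1/24)) = 0.08333
  P(3)·log₂(P(3)/Q(3)) = (17/24)·log₂((17/24)/(1/12)) = 2.18695
  P(4)·log₂(P(4)/Q(4)) = (3/16)·log₂((3/16)/(7/48)) = 0.06798

D_KL(P||Q) = -0.10686 + 0.08333 + 2.18695 + 0.06798 = 2.23140 ≈ 2.2314 bits

D_KL(Q||P) = Σ Q(x) log₂(Q(x)/P(x))

Computing term by term:
  Q(1)·log₂(Q(1)/P(1)) = (35/48)·log₂((35/48)/(1/48)) = 3.74010
  Q(2)·log₂(Q(2)/P(2)) = (1/24)·log₂((1/24)/(1/12)) = -0.04167
  Q(3)·log₂(Q(3)/P(3)) = (1/12)·log₂((1/12)/(17/24)) = -0.25729
  Q(4)·log₂(Q(4)/P(4)) = (7/48)·log₂((7/48)/(3/16)) = -0.05287

D_KL(Q||P) = 3.74010 - 0.04167 - 0.25729 - 0.05287 = 3.38827 ≈ 3.3883 bits

These are NOT equal (difference: 1.1569 bits). KL divergence is asymmetric: D_KL(P||Q) ≠ D_KL(Q||P) in general.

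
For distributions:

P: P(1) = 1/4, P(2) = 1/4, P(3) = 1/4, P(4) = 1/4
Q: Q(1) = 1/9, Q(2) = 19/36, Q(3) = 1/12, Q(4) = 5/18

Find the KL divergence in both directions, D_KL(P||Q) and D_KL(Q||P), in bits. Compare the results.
D_KL(P||Q) = 0.3812 bits, D_KL(Q||P) = 0.3491 bits. D_KL(P||Q) is larger than D_KL(Q||P) by 0.0321 bits; the two directions differ.

D_KL(P||Q) = Σ P(x) log₂(P(x)/Q(x))

Computing term by term:
  P(1)·log₂(P(1)/Q(1)) = (1/4)·log₂((1/4)/(1/9)) = 0.29248
  P(2)·log₂(P(2)/Q(2)) = (1/4)·log₂((1/4)/(19/36)) = -0.26950
  P(3)·log₂(P(3)/Q(3)) = (1/4)·log₂((1/4)/(1/12)) = 0.39624
  P(4)·log₂(P(4)/Q(4)) = (1/4)·log₂((1/4)/(5/18)) = -0.03800

D_KL(P||Q) = 0.29248 - 0.26950 + 0.39624 - 0.03800 = 0.38122 ≈ 0.3812 bits

D_KL(Q||P) = Σ Q(x) log₂(Q(x)/P(x))

Computing term by term:
  Q(1)·log₂(Q(1)/P(1)) = (1/9)·log₂((1/9)/(1/4)) = -0.12999
  Q(2)·log₂(Q(2)/P(2)) = (19/36)·log₂((19/36)/(1/4)) = 0.56895
  Q(3)·log₂(Q(3)/P(3)) = (1/12)·log₂((1/12)/(1/4)) = -0.13208
  Q(4)·log₂(Q(4)/P(4)) = (5/18)·log₂((5/18)/(1/4)) = 0.04222

D_KL(Q||P) = -0.12999 + 0.56895 - 0.13208 + 0.04222 = 0.34910 ≈ 0.3491 bits

These are NOT equal (difference: 0.0321 bits). KL divergence is asymmetric: D_KL(P||Q) ≠ D_KL(Q||P) in general.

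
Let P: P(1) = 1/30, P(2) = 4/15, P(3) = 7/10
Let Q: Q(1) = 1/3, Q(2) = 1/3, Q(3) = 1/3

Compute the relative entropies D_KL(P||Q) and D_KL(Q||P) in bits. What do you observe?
D_KL(P||Q) = 0.5527 bits, D_KL(Q||P) = 0.8578 bits. The two directions give different values (D_KL(Q||P) exceeds D_KL(P||Q) by 0.3051 bits): KL divergence is asymmetric.

D_KL(P||Q) = Σ P(x) log₂(P(x)/Q(x))

Computing term by term:
  P(1)·log₂(P(1)/Q(1)) = (1/30)·log₂((1/30)/(1/3)) = -0.11073
  P(2)·log₂(P(2)/Q(2)) = (4/15)·log₂((4/15)/(1/3)) = -0.08585
  P(3)·log₂(P(3)/Q(3)) = (7/10)·log₂((7/10)/(1/3)) = 0.74927

D_KL(P||Q) = -0.11073 - 0.08585 + 0.74927 = 0.55269 ≈ 0.5527 bits

D_KL(Q||P) = Σ Q(x) log₂(Q(x)/P(x))

Computing term by term:
  Q(1)·log₂(Q(1)/P(1)) = (1/3)·log₂((1/3)/(1/30)) = 1.10731
  Q(2)·log₂(Q(2)/P(2)) = (1/3)·log₂((1/3)/(4/15)) = 0.10731
  Q(3)·log₂(Q(3)/P(3)) = (1/3)·log₂((1/3)/(7/10)) = -0.35680

D_KL(Q||P) = 1.10731 + 0.10731 - 0.35680 = 0.85782 ≈ 0.8578 bits

These are NOT equal (difference: 0.3051 bits). KL divergence is asymmetric: D_KL(P||Q) ≠ D_KL(Q||P) in general.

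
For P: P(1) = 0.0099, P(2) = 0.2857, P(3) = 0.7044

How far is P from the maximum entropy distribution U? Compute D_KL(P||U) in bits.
0.6466 bits

U(i) = 1/3 for all i

D_KL(P||U) = Σ P(x) log₂(P(x) / (1/3))
           = Σ P(x) log₂(P(x)) + log₂(3)
           = log₂(3) - H(P)

H(P) = -Σ P(x) log₂(P(x)):
  -P(1)·log₂(P(1)) = -(0.0099)·log₂(0.0099) = 0.06592
  -P(2)·log₂(P(2)) = -(0.2857)·log₂(0.2857) = 0.51638
  -P(3)·log₂(P(3)) = -(0.7044)·log₂(0.7044) = 0.35610
H(P) = 0.06592 + 0.51638 + 0.35610 = 0.93840 bits

log₂(3) = 1.58496 bits

D_KL(P||U) = 1.58496 - 0.93840 = 0.64656 ≈ 0.6466 bits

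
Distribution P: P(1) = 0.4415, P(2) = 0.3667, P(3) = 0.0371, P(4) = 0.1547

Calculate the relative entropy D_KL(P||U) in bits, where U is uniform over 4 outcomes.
0.3557 bits

U(i) = 1/4 for all i

D_KL(P||U) = Σ P(x) log₂(P(x) / (1/4))
           = Σ P(x) log₂(P(x)) + log₂(4)
           = log₂(4) - H(P)

H(P) = -Σ P(x) log₂(P(x)):
  -P(1)·log₂(P(1)) = -(0.4415)·log₂(0.4415) = 0.52076
  -P(2)·log₂(P(2)) = -(0.3667)·log₂(0.3667) = 0.53074
  -P(3)·log₂(P(3)) = -(0.0371)·log₂(0.0371) = 0.17632
  -P(4)·log₂(P(4)) = -(0.1547)·log₂(0.1547) = 0.41652
H(P) = 0.52076 + 0.53074 + 0.17632 + 0.41652 = 1.64434 bits

log₂(4) = 2.00000 bits

D_KL(P||U) = 2.00000 - 1.64434 = 0.35566 ≈ 0.3557 bits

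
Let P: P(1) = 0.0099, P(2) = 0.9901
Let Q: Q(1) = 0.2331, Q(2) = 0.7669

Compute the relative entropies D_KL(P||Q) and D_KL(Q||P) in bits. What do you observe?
D_KL(P||Q) = 0.3198 bits, D_KL(Q||P) = 0.7797 bits. The two directions give different values (D_KL(Q||P) exceeds D_KL(P||Q) by 0.4599 bits): KL divergence is asymmetric.

D_KL(P||Q) = Σ P(x) log₂(P(x)/Q(x))

Computing term by term:
  P(1)·log₂(P(1)/Q(1)) = 0.0099·log₂(0.0099/0.2331) = -0.04512
  P(2)·log₂(P(2)/Q(2)) = 0.9901·log₂(0.9901/0.7669) = 0.36489

D_KL(P||Q) = -0.04512 + 0.36489 = 0.31977 ≈ 0.3198 bits

D_KL(Q||P) = Σ Q(x) log₂(Q(x)/P(x))

Computing term by term:
  Q(1)·log₂(Q(1)/P(1)) = 0.2331·log₂(0.2331/0.0099) = 1.06232
  Q(2)·log₂(Q(2)/P(2)) = 0.7669·log₂(0.7669/0.9901) = -0.28263

D_KL(Q||P) = 1.06232 - 0.28263 = 0.77969 ≈ 0.7797 bits

These are NOT equal (difference: 0.4599 bits). KL divergence is asymmetric: D_KL(P||Q) ≠ D_KL(Q||P) in general.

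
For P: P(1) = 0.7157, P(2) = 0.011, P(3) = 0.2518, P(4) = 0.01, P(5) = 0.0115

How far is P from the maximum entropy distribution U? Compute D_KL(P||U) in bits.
1.2635 bits

U(i) = 1/5 for all i

D_KL(P||U) = Σ P(x) log₂(P(x) / (1/5))
           = Σ P(x) log₂(P(x)) + log₂(5)
           = log₂(5) - H(P)

H(P) = -Σ P(x) log₂(P(x)):
  -P(1)·log₂(P(1)) = -(0.7157)·log₂(0.7157) = 0.34538
  -P(2)·log₂(P(2)) = -(0.011)·log₂(0.011) = 0.07157
  -P(3)·log₂(P(3)) = -(0.2518)·log₂(0.2518) = 0.50099
  -P(4)·log₂(P(4)) = -(0.01)·log₂(0.01) = 0.06644
  -P(5)·log₂(P(5)) = -(0.0115)·log₂(0.0115) = 0.07409
H(P) = 0.34538 + 0.07157 + 0.50099 + 0.06644 + 0.07409 = 1.05847 bits

log₂(5) = 2.32193 bits

D_KL(P||U) = 2.32193 - 1.05847 = 1.26346 ≈ 1.2635 bits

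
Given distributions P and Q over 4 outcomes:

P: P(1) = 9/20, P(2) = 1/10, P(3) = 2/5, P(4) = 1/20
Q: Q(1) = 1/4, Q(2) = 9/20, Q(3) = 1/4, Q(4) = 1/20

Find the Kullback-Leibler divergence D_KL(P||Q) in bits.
0.4358 bits

D_KL(P||Q) = Σ P(x) log₂(P(x)/Q(x))

Computing term by term:
  P(1)·log₂(P(1)/Q(1)) = (9/20)·log₂((9/20)/(1/4)) = 0.38160
  P(2)·log₂(P(2)/Q(2)) = (1/10)·log₂((1/10)/(9/20)) = -0.21699
  P(3)·log₂(P(3)/Q(3)) = (2/5)·log₂((2/5)/(1/4)) = 0.27123
  P(4)·log₂(P(4)/Q(4)) = (1/20)·log₂((1/20)/(1/20)) = 0.00000

D_KL(P||Q) = 0.38160 - 0.21699 + 0.27123 + 0.00000 = 0.43584 ≈ 0.4358 bits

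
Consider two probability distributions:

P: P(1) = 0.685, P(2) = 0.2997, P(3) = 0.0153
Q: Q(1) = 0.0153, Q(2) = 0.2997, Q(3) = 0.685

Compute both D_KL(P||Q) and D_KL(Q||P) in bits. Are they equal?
D_KL(P||Q) = 3.6730 bits, D_KL(Q||P) = 3.6730 bits. Yes, in this case they are equal (although KL divergence is not symmetric in general).

D_KL(P||Q) = Σ P(x) log₂(P(x)/Q(x))

Computing term by term:
  P(1)·log₂(P(1)/Q(1)) = 0.685·log₂(0.685/0.0153) = 3.75688
  P(2)·log₂(P(2)/Q(2)) = 0.2997·log₂(0.2997/0.2997) = 0.00000
  P(3)·log₂(P(3)/Q(3)) = 0.0153·log₂(0.0153/0.685) = -0.08391

D_KL(P||Q) = 3.75688 + 0.00000 - 0.08391 = 3.67297 ≈ 3.6730 bits

D_KL(Q||P) = Σ Q(x) log₂(Q(x)/P(x))

Computing term by term:
  Q(1)·log₂(Q(1)/P(1)) = 0.0153·log₂(0.0153/0.685) = -0.08391
  Q(2)·log₂(Q(2)/P(2)) = 0.2997·log₂(0.2997/0.2997) = 0.00000
  Q(3)·log₂(Q(3)/P(3)) = 0.685·log₂(0.685/0.0153) = 3.75688

D_KL(Q||P) = -0.08391 + 0.00000 + 3.75688 = 3.67297 ≈ 3.6730 bits

These ARE equal here. Q is P with outcomes relabeled (Q(1) = P(3), Q(3) = P(1)) by a relabeling that is its own inverse, so the two sums contain exactly the same terms in a different order. This is a special case — KL divergence is not symmetric in general: D_KL(P||Q) ≠ D_KL(Q||P) for most P, Q.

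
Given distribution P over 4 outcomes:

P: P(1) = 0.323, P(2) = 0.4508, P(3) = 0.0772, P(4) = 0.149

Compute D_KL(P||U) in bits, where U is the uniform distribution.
0.2607 bits

U(i) = 1/4 for all i

D_KL(P||U) = Σ P(x) log₂(P(x) / (1/4))
           = Σ P(x) log₂(P(x)) + log₂(4)
           = log₂(4) - H(P)

H(P) = -Σ P(x) log₂(P(x)):
  -P(1)·log₂(P(1)) = -(0.323)·log₂(0.323) = 0.52662
  -P(2)·log₂(P(2)) = -(0.4508)·log₂(0.4508) = 0.51817
  -P(3)·log₂(P(3)) = -(0.0772)·log₂(0.0772) = 0.28527
  -P(4)·log₂(P(4)) = -(0.149)·log₂(0.149) = 0.40925
H(P) = 0.52662 + 0.51817 + 0.28527 + 0.40925 = 1.73931 bits

log₂(4) = 2.00000 bits

D_KL(P||U) = 2.00000 - 1.73931 = 0.26069 ≈ 0.2607 bits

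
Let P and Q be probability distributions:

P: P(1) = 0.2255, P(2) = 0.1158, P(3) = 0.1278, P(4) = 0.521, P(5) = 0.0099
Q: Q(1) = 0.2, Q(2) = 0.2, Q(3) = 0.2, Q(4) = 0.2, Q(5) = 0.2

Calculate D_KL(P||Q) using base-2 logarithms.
0.5419 bits

D_KL(P||Q) = Σ P(x) log₂(P(x)/Q(x))

Computing term by term:
  P(1)·log₂(P(1)/Q(1)) = 0.2255·log₂(0.2255/0.2) = 0.03904
  P(2)·log₂(P(2)/Q(2)) = 0.1158·log₂(0.1158/0.2) = -0.09129
  P(3)·log₂(P(3)/Q(3)) = 0.1278·log₂(0.1278/0.2) = -0.08257
  P(4)·log₂(P(4)/Q(4)) = 0.521·log₂(0.521/0.2) = 0.71965
  P(5)·log₂(P(5)/Q(5)) = 0.0099·log₂(0.0099/0.2) = -0.04293

D_KL(P||Q) = 0.03904 - 0.09129 - 0.08257 + 0.71965 - 0.04293 = 0.54190 ≈ 0.5419 bits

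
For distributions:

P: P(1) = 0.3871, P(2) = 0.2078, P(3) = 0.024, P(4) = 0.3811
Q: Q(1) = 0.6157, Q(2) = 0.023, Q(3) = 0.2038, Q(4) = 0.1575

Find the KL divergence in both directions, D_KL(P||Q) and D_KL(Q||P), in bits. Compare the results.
D_KL(P||Q) = 0.8125 bits, D_KL(Q||P) = 0.7673 bits. D_KL(P||Q) is larger than D_KL(Q||P) by 0.0452 bits; the two directions differ.

D_KL(P||Q) = Σ P(x) log₂(P(x)/Q(x))

Computing term by term:
  P(1)·log₂(P(1)/Q(1)) = 0.3871·log₂(0.3871/0.6157) = -0.25917
  P(2)·log₂(P(2)/Q(2)) = 0.2078·log₂(0.2078/0.023) = 0.65987
  P(3)·log₂(P(3)/Q(3)) = 0.024·log₂(0.024/0.2038) = -0.07407
  P(4)·log₂(P(4)/Q(4)) = 0.3811·log₂(0.3811/0.1575) = 0.48583

D_KL(P||Q) = -0.25917 + 0.65987 - 0.07407 + 0.48583 = 0.81246 ≈ 0.8125 bits

D_KL(Q||P) = Σ Q(x) log₂(Q(x)/P(x))

Computing term by term:
  Q(1)·log₂(Q(1)/P(1)) = 0.6157·log₂(0.6157/0.3871) = 0.41222
  Q(2)·log₂(Q(2)/P(2)) = 0.023·log₂(0.023/0.2078) = -0.07304
  Q(3)·log₂(Q(3)/P(3)) = 0.2038·log₂(0.2038/0.024) = 0.62894
  Q(4)·log₂(Q(4)/P(4)) = 0.1575·log₂(0.1575/0.3811) = -0.20078

D_KL(Q||P) = 0.41222 - 0.07304 + 0.62894 - 0.20078 = 0.76734 ≈ 0.7673 bits

These are NOT equal (difference: 0.0452 bits). KL divergence is asymmetric: D_KL(P||Q) ≠ D_KL(Q||P) in general.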